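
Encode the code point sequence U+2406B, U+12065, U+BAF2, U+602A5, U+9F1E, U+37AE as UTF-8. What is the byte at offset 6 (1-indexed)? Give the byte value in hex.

0x92

1-indexed offset 6 is 0-indexed offset 5.
U+2406B → 4-byte form F0 A4 81 AB at offsets 0–3.
U+12065 → 4-byte form F0 92 81 A5 at offsets 4–7.
Offset 5 falls in char 2's range; it's byte 2 of F0 92 81 A5 = 0x92.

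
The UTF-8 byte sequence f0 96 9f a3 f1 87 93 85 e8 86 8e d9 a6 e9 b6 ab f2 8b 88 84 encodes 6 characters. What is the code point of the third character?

Offset 0: leading byte 0xF0 = 11110000 → 4-byte char #1 = F0 96 9F A3.
Offset 4: leading byte 0xF1 = 11110001 → 4-byte char #2 = F1 87 93 85.
Offset 8: leading byte 0xE8 = 11101000 → 3-byte char #3 = E8 86 8E.
Leading byte 0xE8 = 11101000 matches 1110xxxx → 3-byte sequence.
Byte 1: 0xE8 = 11101000, payload 1000 (4 bits).
Byte 2: 0x86 = 10000110 (10xxxxxx ✓), payload 000110.
Byte 3: 0x8E = 10001110 (10xxxxxx ✓), payload 001110.
Concatenate: 1000000110001110 = 0x818E (16 bits → U+818E).

U+818E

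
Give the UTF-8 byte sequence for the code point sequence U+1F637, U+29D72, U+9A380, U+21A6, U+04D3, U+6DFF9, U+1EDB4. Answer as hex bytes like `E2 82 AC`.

F0 9F 98 B7 F0 A9 B5 B2 F2 9A 8E 80 E2 86 A6 D3 93 F1 AD BF B9 F0 9E B6 B4

U+1F637: 4-byte form → F0 9F 98 B7.
U+29D72: 4-byte form → F0 A9 B5 B2.
U+9A380: 4-byte form → F2 9A 8E 80.
U+21A6: 3-byte form → E2 86 A6.
U+04D3: 2-byte form → D3 93.
U+6DFF9: 4-byte form → F1 AD BF B9.
U+1EDB4: 4-byte form → F0 9E B6 B4.
Concatenated (25 bytes): F0 9F 98 B7 F0 A9 B5 B2 F2 9A 8E 80 E2 86 A6 D3 93 F1 AD BF B9 F0 9E B6 B4.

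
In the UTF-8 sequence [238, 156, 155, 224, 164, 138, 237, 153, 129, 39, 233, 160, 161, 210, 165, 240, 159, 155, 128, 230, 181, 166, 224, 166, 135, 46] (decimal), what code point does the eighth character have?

Offset 0: leading byte 0xEE = 11101110 → 3-byte char #1 = EE 9C 9B.
Offset 3: leading byte 0xE0 = 11100000 → 3-byte char #2 = E0 A4 8A.
Offset 6: leading byte 0xED = 11101101 → 3-byte char #3 = ED 99 81.
Offset 9: leading byte 0x27 = 00100111 → 1-byte char #4 = 27.
Offset 10: leading byte 0xE9 = 11101001 → 3-byte char #5 = E9 A0 A1.
Offset 13: leading byte 0xD2 = 11010010 → 2-byte char #6 = D2 A5.
Offset 15: leading byte 0xF0 = 11110000 → 4-byte char #7 = F0 9F 9B 80.
Offset 19: leading byte 0xE6 = 11100110 → 3-byte char #8 = E6 B5 A6.
Leading byte 0xE6 = 11100110 matches 1110xxxx → 3-byte sequence.
Byte 1: 0xE6 = 11100110, payload 0110 (4 bits).
Byte 2: 0xB5 = 10110101 (10xxxxxx ✓), payload 110101.
Byte 3: 0xA6 = 10100110 (10xxxxxx ✓), payload 100110.
Concatenate: 0110110101100110 = 0x6D66 (16 bits → U+6D66).

U+6D66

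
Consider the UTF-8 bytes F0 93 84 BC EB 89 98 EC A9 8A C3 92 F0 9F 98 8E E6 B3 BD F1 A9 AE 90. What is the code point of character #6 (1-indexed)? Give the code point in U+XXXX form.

U+6CFD

Offset 0: leading byte 0xF0 = 11110000 → 4-byte char #1 = F0 93 84 BC.
Offset 4: leading byte 0xEB = 11101011 → 3-byte char #2 = EB 89 98.
Offset 7: leading byte 0xEC = 11101100 → 3-byte char #3 = EC A9 8A.
Offset 10: leading byte 0xC3 = 11000011 → 2-byte char #4 = C3 92.
Offset 12: leading byte 0xF0 = 11110000 → 4-byte char #5 = F0 9F 98 8E.
Offset 16: leading byte 0xE6 = 11100110 → 3-byte char #6 = E6 B3 BD.
Leading byte 0xE6 = 11100110 matches 1110xxxx → 3-byte sequence.
Byte 1: 0xE6 = 11100110, payload 0110 (4 bits).
Byte 2: 0xB3 = 10110011 (10xxxxxx ✓), payload 110011.
Byte 3: 0xBD = 10111101 (10xxxxxx ✓), payload 111101.
Concatenate: 0110110011111101 = 0x6CFD (16 bits → U+6CFD).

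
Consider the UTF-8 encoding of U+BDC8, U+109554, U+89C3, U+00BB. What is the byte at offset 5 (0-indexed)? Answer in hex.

U+BDC8 → 3-byte form EB B7 88 at offsets 0–2.
U+109554 → 4-byte form F4 89 95 94 at offsets 3–6.
Offset 5 falls in char 2's range; it's byte 3 of F4 89 95 94 = 0x95.

0x95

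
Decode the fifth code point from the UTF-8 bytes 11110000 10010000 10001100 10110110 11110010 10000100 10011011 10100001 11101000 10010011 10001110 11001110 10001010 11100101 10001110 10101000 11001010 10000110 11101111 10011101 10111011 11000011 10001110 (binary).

Offset 0: leading byte 0xF0 = 11110000 → 4-byte char #1 = F0 90 8C B6.
Offset 4: leading byte 0xF2 = 11110010 → 4-byte char #2 = F2 84 9B A1.
Offset 8: leading byte 0xE8 = 11101000 → 3-byte char #3 = E8 93 8E.
Offset 11: leading byte 0xCE = 11001110 → 2-byte char #4 = CE 8A.
Offset 13: leading byte 0xE5 = 11100101 → 3-byte char #5 = E5 8E A8.
Leading byte 0xE5 = 11100101 matches 1110xxxx → 3-byte sequence.
Byte 1: 0xE5 = 11100101, payload 0101 (4 bits).
Byte 2: 0x8E = 10001110 (10xxxxxx ✓), payload 001110.
Byte 3: 0xA8 = 10101000 (10xxxxxx ✓), payload 101000.
Concatenate: 0101001110101000 = 0x53A8 (16 bits → U+53A8).

U+53A8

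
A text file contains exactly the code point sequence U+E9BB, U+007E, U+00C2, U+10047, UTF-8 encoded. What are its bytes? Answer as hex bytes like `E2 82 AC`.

EE A6 BB 7E C3 82 F0 90 81 87

U+E9BB: 3-byte form → EE A6 BB.
U+007E: 1-byte form → 7E.
U+00C2: 2-byte form → C3 82.
U+10047: 4-byte form → F0 90 81 87.
Concatenated (10 bytes): EE A6 BB 7E C3 82 F0 90 81 87.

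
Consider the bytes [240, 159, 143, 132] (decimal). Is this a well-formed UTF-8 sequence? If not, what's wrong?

Leading byte 0xF0 = 11110000 → 4-byte form.
Continuation bytes 0x9F=10011111, 0x8F=10001111, 0x84=10000100 all match 10xxxxxx.
Decoded value 0x1F3C4 is ≥ 0x10000 (shortest form) and not a surrogate.

valid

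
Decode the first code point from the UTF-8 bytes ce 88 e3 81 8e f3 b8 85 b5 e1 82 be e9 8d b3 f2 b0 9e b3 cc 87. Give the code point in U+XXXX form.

U+0388

Offset 0: leading byte 0xCE = 11001110 → 2-byte char #1 = CE 88.
Leading byte 0xCE = 11001110 matches 110xxxxx → 2-byte sequence.
Byte 1: 0xCE = 11001110, payload 01110 (5 bits).
Byte 2: 0x88 = 10001000 (10xxxxxx ✓), payload 001000.
Concatenate: 01110001000 = 0x388 (11 bits → U+0388).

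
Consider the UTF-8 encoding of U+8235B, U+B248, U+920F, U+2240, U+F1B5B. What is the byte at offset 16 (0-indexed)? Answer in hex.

U+8235B → 4-byte form F2 82 8D 9B at offsets 0–3.
U+B248 → 3-byte form EB 89 88 at offsets 4–6.
U+920F → 3-byte form E9 88 8F at offsets 7–9.
U+2240 → 3-byte form E2 89 80 at offsets 10–12.
U+F1B5B → 4-byte form F3 B1 AD 9B at offsets 13–16.
Offset 16 falls in char 5's range; it's byte 4 of F3 B1 AD 9B = 0x9B.

0x9B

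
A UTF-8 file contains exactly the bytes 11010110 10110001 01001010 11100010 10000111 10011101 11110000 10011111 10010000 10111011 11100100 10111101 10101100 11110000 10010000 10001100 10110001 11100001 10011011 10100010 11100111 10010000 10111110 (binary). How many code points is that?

8

Byte at offset 0: 0xD6 = 11010110 → 2-byte char (#1). Advance 2.
Byte at offset 2: 0x4A = 01001010 → 1-byte char (#2). Advance 1.
Byte at offset 3: 0xE2 = 11100010 → 3-byte char (#3). Advance 3.
Byte at offset 6: 0xF0 = 11110000 → 4-byte char (#4). Advance 4.
Byte at offset 10: 0xE4 = 11100100 → 3-byte char (#5). Advance 3.
Byte at offset 13: 0xF0 = 11110000 → 4-byte char (#6). Advance 4.
Byte at offset 17: 0xE1 = 11100001 → 3-byte char (#7). Advance 3.
Byte at offset 20: 0xE7 = 11100111 → 3-byte char (#8). Advance 3.
Reached end at offset 23 after 8 code points.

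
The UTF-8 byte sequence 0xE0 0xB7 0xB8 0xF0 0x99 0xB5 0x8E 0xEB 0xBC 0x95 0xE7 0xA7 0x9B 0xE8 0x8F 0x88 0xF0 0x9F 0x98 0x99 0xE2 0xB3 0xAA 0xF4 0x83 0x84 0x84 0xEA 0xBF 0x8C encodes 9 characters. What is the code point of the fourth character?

Offset 0: leading byte 0xE0 = 11100000 → 3-byte char #1 = E0 B7 B8.
Offset 3: leading byte 0xF0 = 11110000 → 4-byte char #2 = F0 99 B5 8E.
Offset 7: leading byte 0xEB = 11101011 → 3-byte char #3 = EB BC 95.
Offset 10: leading byte 0xE7 = 11100111 → 3-byte char #4 = E7 A7 9B.
Leading byte 0xE7 = 11100111 matches 1110xxxx → 3-byte sequence.
Byte 1: 0xE7 = 11100111, payload 0111 (4 bits).
Byte 2: 0xA7 = 10100111 (10xxxxxx ✓), payload 100111.
Byte 3: 0x9B = 10011011 (10xxxxxx ✓), payload 011011.
Concatenate: 0111100111011011 = 0x79DB (16 bits → U+79DB).

U+79DB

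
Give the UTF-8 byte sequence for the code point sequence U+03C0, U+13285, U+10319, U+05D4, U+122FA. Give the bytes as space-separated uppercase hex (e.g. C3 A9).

CF 80 F0 93 8A 85 F0 90 8C 99 D7 94 F0 92 8B BA

U+03C0: 2-byte form → CF 80.
U+13285: 4-byte form → F0 93 8A 85.
U+10319: 4-byte form → F0 90 8C 99.
U+05D4: 2-byte form → D7 94.
U+122FA: 4-byte form → F0 92 8B BA.
Concatenated (16 bytes): CF 80 F0 93 8A 85 F0 90 8C 99 D7 94 F0 92 8B BA.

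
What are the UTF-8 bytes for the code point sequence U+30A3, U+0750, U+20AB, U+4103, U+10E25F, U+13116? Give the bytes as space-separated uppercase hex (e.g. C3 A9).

U+30A3: 3-byte form → E3 82 A3.
U+0750: 2-byte form → DD 90.
U+20AB: 3-byte form → E2 82 AB.
U+4103: 3-byte form → E4 84 83.
U+10E25F: 4-byte form → F4 8E 89 9F.
U+13116: 4-byte form → F0 93 84 96.
Concatenated (19 bytes): E3 82 A3 DD 90 E2 82 AB E4 84 83 F4 8E 89 9F F0 93 84 96.

E3 82 A3 DD 90 E2 82 AB E4 84 83 F4 8E 89 9F F0 93 84 96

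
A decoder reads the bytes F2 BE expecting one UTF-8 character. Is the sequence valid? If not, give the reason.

invalid (sequence truncated)

Leading byte 0xF2 = 11110010 → 4-byte form, but only 2 bytes are present.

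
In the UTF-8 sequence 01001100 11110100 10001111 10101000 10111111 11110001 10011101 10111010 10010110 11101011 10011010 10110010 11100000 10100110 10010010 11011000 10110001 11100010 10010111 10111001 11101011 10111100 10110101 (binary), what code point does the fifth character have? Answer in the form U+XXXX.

U+0992

Offset 0: leading byte 0x4C = 01001100 → 1-byte char #1 = 4C.
Offset 1: leading byte 0xF4 = 11110100 → 4-byte char #2 = F4 8F A8 BF.
Offset 5: leading byte 0xF1 = 11110001 → 4-byte char #3 = F1 9D BA 96.
Offset 9: leading byte 0xEB = 11101011 → 3-byte char #4 = EB 9A B2.
Offset 12: leading byte 0xE0 = 11100000 → 3-byte char #5 = E0 A6 92.
Leading byte 0xE0 = 11100000 matches 1110xxxx → 3-byte sequence.
Byte 1: 0xE0 = 11100000, payload 0000 (4 bits).
Byte 2: 0xA6 = 10100110 (10xxxxxx ✓), payload 100110.
Byte 3: 0x92 = 10010010 (10xxxxxx ✓), payload 010010.
Concatenate: 0000100110010010 = 0x992 (16 bits → U+0992).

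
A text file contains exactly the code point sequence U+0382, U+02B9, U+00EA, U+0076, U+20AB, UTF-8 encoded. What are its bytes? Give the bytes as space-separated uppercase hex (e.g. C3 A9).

U+0382: 2-byte form → CE 82.
U+02B9: 2-byte form → CA B9.
U+00EA: 2-byte form → C3 AA.
U+0076: 1-byte form → 76.
U+20AB: 3-byte form → E2 82 AB.
Concatenated (10 bytes): CE 82 CA B9 C3 AA 76 E2 82 AB.

CE 82 CA B9 C3 AA 76 E2 82 AB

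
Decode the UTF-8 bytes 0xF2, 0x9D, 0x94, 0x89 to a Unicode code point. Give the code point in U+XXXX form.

U+9D509

Leading byte 0xF2 = 11110010 matches 11110xxx → 4-byte sequence.
Byte 1: 0xF2 = 11110010, payload 010 (3 bits).
Byte 2: 0x9D = 10011101 (10xxxxxx ✓), payload 011101.
Byte 3: 0x94 = 10010100 (10xxxxxx ✓), payload 010100.
Byte 4: 0x89 = 10001001 (10xxxxxx ✓), payload 001001.
Concatenate: 010011101010100001001 = 0x9D509 (21 bits → U+9D509).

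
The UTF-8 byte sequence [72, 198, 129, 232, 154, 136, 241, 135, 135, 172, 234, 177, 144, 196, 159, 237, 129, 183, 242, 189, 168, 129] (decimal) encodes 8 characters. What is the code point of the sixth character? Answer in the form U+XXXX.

U+011F

Offset 0: leading byte 0x48 = 01001000 → 1-byte char #1 = 48.
Offset 1: leading byte 0xC6 = 11000110 → 2-byte char #2 = C6 81.
Offset 3: leading byte 0xE8 = 11101000 → 3-byte char #3 = E8 9A 88.
Offset 6: leading byte 0xF1 = 11110001 → 4-byte char #4 = F1 87 87 AC.
Offset 10: leading byte 0xEA = 11101010 → 3-byte char #5 = EA B1 90.
Offset 13: leading byte 0xC4 = 11000100 → 2-byte char #6 = C4 9F.
Leading byte 0xC4 = 11000100 matches 110xxxxx → 2-byte sequence.
Byte 1: 0xC4 = 11000100, payload 00100 (5 bits).
Byte 2: 0x9F = 10011111 (10xxxxxx ✓), payload 011111.
Concatenate: 00100011111 = 0x11F (11 bits → U+011F).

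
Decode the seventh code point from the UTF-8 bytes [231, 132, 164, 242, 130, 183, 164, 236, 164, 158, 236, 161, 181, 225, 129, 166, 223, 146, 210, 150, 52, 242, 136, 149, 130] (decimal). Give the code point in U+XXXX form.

Offset 0: leading byte 0xE7 = 11100111 → 3-byte char #1 = E7 84 A4.
Offset 3: leading byte 0xF2 = 11110010 → 4-byte char #2 = F2 82 B7 A4.
Offset 7: leading byte 0xEC = 11101100 → 3-byte char #3 = EC A4 9E.
Offset 10: leading byte 0xEC = 11101100 → 3-byte char #4 = EC A1 B5.
Offset 13: leading byte 0xE1 = 11100001 → 3-byte char #5 = E1 81 A6.
Offset 16: leading byte 0xDF = 11011111 → 2-byte char #6 = DF 92.
Offset 18: leading byte 0xD2 = 11010010 → 2-byte char #7 = D2 96.
Leading byte 0xD2 = 11010010 matches 110xxxxx → 2-byte sequence.
Byte 1: 0xD2 = 11010010, payload 10010 (5 bits).
Byte 2: 0x96 = 10010110 (10xxxxxx ✓), payload 010110.
Concatenate: 10010010110 = 0x496 (11 bits → U+0496).

U+0496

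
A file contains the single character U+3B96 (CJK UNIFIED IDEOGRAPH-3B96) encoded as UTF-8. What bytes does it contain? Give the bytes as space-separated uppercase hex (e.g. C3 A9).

U+3B96 = 0x3B96 = 15254 decimal. In range U+0800–U+FFFF → 3-byte form: 1110xxxx 10xxxxxx 10xxxxxx.
Binary (16 bits): 0011101110010110.
Split 4+6+6: 0011 | 101110 | 010110.
Byte 1: 11100011 = 0xE3.
Byte 2: 10101110 = 0xAE.
Byte 3: 10010110 = 0x96.

E3 AE 96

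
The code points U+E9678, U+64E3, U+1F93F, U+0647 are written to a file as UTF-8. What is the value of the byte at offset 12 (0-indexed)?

0x87

U+E9678 → 4-byte form F3 A9 99 B8 at offsets 0–3.
U+64E3 → 3-byte form E6 93 A3 at offsets 4–6.
U+1F93F → 4-byte form F0 9F A4 BF at offsets 7–10.
U+0647 → 2-byte form D9 87 at offsets 11–12.
Offset 12 falls in char 4's range; it's byte 2 of D9 87 = 0x87.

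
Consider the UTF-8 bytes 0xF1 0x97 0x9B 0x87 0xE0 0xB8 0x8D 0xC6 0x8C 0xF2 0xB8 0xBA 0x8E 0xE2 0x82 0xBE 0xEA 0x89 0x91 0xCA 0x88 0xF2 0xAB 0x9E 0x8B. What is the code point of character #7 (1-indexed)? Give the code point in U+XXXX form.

Offset 0: leading byte 0xF1 = 11110001 → 4-byte char #1 = F1 97 9B 87.
Offset 4: leading byte 0xE0 = 11100000 → 3-byte char #2 = E0 B8 8D.
Offset 7: leading byte 0xC6 = 11000110 → 2-byte char #3 = C6 8C.
Offset 9: leading byte 0xF2 = 11110010 → 4-byte char #4 = F2 B8 BA 8E.
Offset 13: leading byte 0xE2 = 11100010 → 3-byte char #5 = E2 82 BE.
Offset 16: leading byte 0xEA = 11101010 → 3-byte char #6 = EA 89 91.
Offset 19: leading byte 0xCA = 11001010 → 2-byte char #7 = CA 88.
Leading byte 0xCA = 11001010 matches 110xxxxx → 2-byte sequence.
Byte 1: 0xCA = 11001010, payload 01010 (5 bits).
Byte 2: 0x88 = 10001000 (10xxxxxx ✓), payload 001000.
Concatenate: 01010001000 = 0x288 (11 bits → U+0288).

U+0288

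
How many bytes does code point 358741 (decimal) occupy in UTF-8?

U+57955 = 0x57955. UTF-8 uses 1 byte below 0x80, 2 below 0x800, 3 below 0x10000, 4 up to 0x10FFFF. 0x57955 is in U+10000–U+10FFFF → 4 bytes.

4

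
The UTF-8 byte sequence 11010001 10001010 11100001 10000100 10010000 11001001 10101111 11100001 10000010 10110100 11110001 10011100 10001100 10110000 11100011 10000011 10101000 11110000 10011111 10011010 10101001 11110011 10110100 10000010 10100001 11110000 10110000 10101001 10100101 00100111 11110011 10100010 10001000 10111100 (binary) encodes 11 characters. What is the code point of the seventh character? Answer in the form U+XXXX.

Offset 0: leading byte 0xD1 = 11010001 → 2-byte char #1 = D1 8A.
Offset 2: leading byte 0xE1 = 11100001 → 3-byte char #2 = E1 84 90.
Offset 5: leading byte 0xC9 = 11001001 → 2-byte char #3 = C9 AF.
Offset 7: leading byte 0xE1 = 11100001 → 3-byte char #4 = E1 82 B4.
Offset 10: leading byte 0xF1 = 11110001 → 4-byte char #5 = F1 9C 8C B0.
Offset 14: leading byte 0xE3 = 11100011 → 3-byte char #6 = E3 83 A8.
Offset 17: leading byte 0xF0 = 11110000 → 4-byte char #7 = F0 9F 9A A9.
Leading byte 0xF0 = 11110000 matches 11110xxx → 4-byte sequence.
Byte 1: 0xF0 = 11110000, payload 000 (3 bits).
Byte 2: 0x9F = 10011111 (10xxxxxx ✓), payload 011111.
Byte 3: 0x9A = 10011010 (10xxxxxx ✓), payload 011010.
Byte 4: 0xA9 = 10101001 (10xxxxxx ✓), payload 101001.
Concatenate: 000011111011010101001 = 0x1F6A9 (21 bits → U+1F6A9).

U+1F6A9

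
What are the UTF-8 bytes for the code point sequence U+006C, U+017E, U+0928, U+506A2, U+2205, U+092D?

6C C5 BE E0 A4 A8 F1 90 9A A2 E2 88 85 E0 A4 AD

U+006C: 1-byte form → 6C.
U+017E: 2-byte form → C5 BE.
U+0928: 3-byte form → E0 A4 A8.
U+506A2: 4-byte form → F1 90 9A A2.
U+2205: 3-byte form → E2 88 85.
U+092D: 3-byte form → E0 A4 AD.
Concatenated (16 bytes): 6C C5 BE E0 A4 A8 F1 90 9A A2 E2 88 85 E0 A4 AD.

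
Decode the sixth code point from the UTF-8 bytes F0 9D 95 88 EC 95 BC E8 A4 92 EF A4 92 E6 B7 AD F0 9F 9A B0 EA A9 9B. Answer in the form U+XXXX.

U+1F6B0

Offset 0: leading byte 0xF0 = 11110000 → 4-byte char #1 = F0 9D 95 88.
Offset 4: leading byte 0xEC = 11101100 → 3-byte char #2 = EC 95 BC.
Offset 7: leading byte 0xE8 = 11101000 → 3-byte char #3 = E8 A4 92.
Offset 10: leading byte 0xEF = 11101111 → 3-byte char #4 = EF A4 92.
Offset 13: leading byte 0xE6 = 11100110 → 3-byte char #5 = E6 B7 AD.
Offset 16: leading byte 0xF0 = 11110000 → 4-byte char #6 = F0 9F 9A B0.
Leading byte 0xF0 = 11110000 matches 11110xxx → 4-byte sequence.
Byte 1: 0xF0 = 11110000, payload 000 (3 bits).
Byte 2: 0x9F = 10011111 (10xxxxxx ✓), payload 011111.
Byte 3: 0x9A = 10011010 (10xxxxxx ✓), payload 011010.
Byte 4: 0xB0 = 10110000 (10xxxxxx ✓), payload 110000.
Concatenate: 000011111011010110000 = 0x1F6B0 (21 bits → U+1F6B0).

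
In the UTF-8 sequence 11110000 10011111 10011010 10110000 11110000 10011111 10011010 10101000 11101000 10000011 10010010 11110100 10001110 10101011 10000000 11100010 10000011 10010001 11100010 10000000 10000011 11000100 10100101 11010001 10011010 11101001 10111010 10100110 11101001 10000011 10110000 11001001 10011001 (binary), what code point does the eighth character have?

U+045A

Offset 0: leading byte 0xF0 = 11110000 → 4-byte char #1 = F0 9F 9A B0.
Offset 4: leading byte 0xF0 = 11110000 → 4-byte char #2 = F0 9F 9A A8.
Offset 8: leading byte 0xE8 = 11101000 → 3-byte char #3 = E8 83 92.
Offset 11: leading byte 0xF4 = 11110100 → 4-byte char #4 = F4 8E AB 80.
Offset 15: leading byte 0xE2 = 11100010 → 3-byte char #5 = E2 83 91.
Offset 18: leading byte 0xE2 = 11100010 → 3-byte char #6 = E2 80 83.
Offset 21: leading byte 0xC4 = 11000100 → 2-byte char #7 = C4 A5.
Offset 23: leading byte 0xD1 = 11010001 → 2-byte char #8 = D1 9A.
Leading byte 0xD1 = 11010001 matches 110xxxxx → 2-byte sequence.
Byte 1: 0xD1 = 11010001, payload 10001 (5 bits).
Byte 2: 0x9A = 10011010 (10xxxxxx ✓), payload 011010.
Concatenate: 10001011010 = 0x45A (11 bits → U+045A).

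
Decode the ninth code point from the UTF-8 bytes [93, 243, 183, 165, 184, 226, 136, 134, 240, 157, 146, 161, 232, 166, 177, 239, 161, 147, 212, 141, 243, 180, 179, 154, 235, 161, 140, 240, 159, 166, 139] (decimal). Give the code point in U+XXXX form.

U+B84C

Offset 0: leading byte 0x5D = 01011101 → 1-byte char #1 = 5D.
Offset 1: leading byte 0xF3 = 11110011 → 4-byte char #2 = F3 B7 A5 B8.
Offset 5: leading byte 0xE2 = 11100010 → 3-byte char #3 = E2 88 86.
Offset 8: leading byte 0xF0 = 11110000 → 4-byte char #4 = F0 9D 92 A1.
Offset 12: leading byte 0xE8 = 11101000 → 3-byte char #5 = E8 A6 B1.
Offset 15: leading byte 0xEF = 11101111 → 3-byte char #6 = EF A1 93.
Offset 18: leading byte 0xD4 = 11010100 → 2-byte char #7 = D4 8D.
Offset 20: leading byte 0xF3 = 11110011 → 4-byte char #8 = F3 B4 B3 9A.
Offset 24: leading byte 0xEB = 11101011 → 3-byte char #9 = EB A1 8C.
Leading byte 0xEB = 11101011 matches 1110xxxx → 3-byte sequence.
Byte 1: 0xEB = 11101011, payload 1011 (4 bits).
Byte 2: 0xA1 = 10100001 (10xxxxxx ✓), payload 100001.
Byte 3: 0x8C = 10001100 (10xxxxxx ✓), payload 001100.
Concatenate: 1011100001001100 = 0xB84C (16 bits → U+B84C).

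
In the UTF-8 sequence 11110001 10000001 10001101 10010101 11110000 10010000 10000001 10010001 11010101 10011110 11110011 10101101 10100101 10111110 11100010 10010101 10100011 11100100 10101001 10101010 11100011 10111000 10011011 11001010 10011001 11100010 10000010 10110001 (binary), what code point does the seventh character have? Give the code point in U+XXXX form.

Offset 0: leading byte 0xF1 = 11110001 → 4-byte char #1 = F1 81 8D 95.
Offset 4: leading byte 0xF0 = 11110000 → 4-byte char #2 = F0 90 81 91.
Offset 8: leading byte 0xD5 = 11010101 → 2-byte char #3 = D5 9E.
Offset 10: leading byte 0xF3 = 11110011 → 4-byte char #4 = F3 AD A5 BE.
Offset 14: leading byte 0xE2 = 11100010 → 3-byte char #5 = E2 95 A3.
Offset 17: leading byte 0xE4 = 11100100 → 3-byte char #6 = E4 A9 AA.
Offset 20: leading byte 0xE3 = 11100011 → 3-byte char #7 = E3 B8 9B.
Leading byte 0xE3 = 11100011 matches 1110xxxx → 3-byte sequence.
Byte 1: 0xE3 = 11100011, payload 0011 (4 bits).
Byte 2: 0xB8 = 10111000 (10xxxxxx ✓), payload 111000.
Byte 3: 0x9B = 10011011 (10xxxxxx ✓), payload 011011.
Concatenate: 0011111000011011 = 0x3E1B (16 bits → U+3E1B).

U+3E1B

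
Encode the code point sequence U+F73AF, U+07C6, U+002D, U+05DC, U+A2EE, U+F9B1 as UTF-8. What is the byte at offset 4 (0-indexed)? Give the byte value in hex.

0xDF

U+F73AF → 4-byte form F3 B7 8E AF at offsets 0–3.
U+07C6 → 2-byte form DF 86 at offsets 4–5.
Offset 4 falls in char 2's range; it's byte 1 of DF 86 = 0xDF.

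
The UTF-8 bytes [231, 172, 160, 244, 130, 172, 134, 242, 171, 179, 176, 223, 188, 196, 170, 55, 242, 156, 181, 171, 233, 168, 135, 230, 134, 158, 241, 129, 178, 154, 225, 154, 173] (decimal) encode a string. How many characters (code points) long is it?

Byte at offset 0: 0xE7 = 11100111 → 3-byte char (#1). Advance 3.
Byte at offset 3: 0xF4 = 11110100 → 4-byte char (#2). Advance 4.
Byte at offset 7: 0xF2 = 11110010 → 4-byte char (#3). Advance 4.
Byte at offset 11: 0xDF = 11011111 → 2-byte char (#4). Advance 2.
Byte at offset 13: 0xC4 = 11000100 → 2-byte char (#5). Advance 2.
Byte at offset 15: 0x37 = 00110111 → 1-byte char (#6). Advance 1.
Byte at offset 16: 0xF2 = 11110010 → 4-byte char (#7). Advance 4.
Byte at offset 20: 0xE9 = 11101001 → 3-byte char (#8). Advance 3.
Byte at offset 23: 0xE6 = 11100110 → 3-byte char (#9). Advance 3.
Byte at offset 26: 0xF1 = 11110001 → 4-byte char (#10). Advance 4.
Byte at offset 30: 0xE1 = 11100001 → 3-byte char (#11). Advance 3.
Reached end at offset 33 after 11 code points.

11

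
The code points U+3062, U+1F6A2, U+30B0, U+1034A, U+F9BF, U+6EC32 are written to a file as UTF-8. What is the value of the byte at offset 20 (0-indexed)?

U+3062 → 3-byte form E3 81 A2 at offsets 0–2.
U+1F6A2 → 4-byte form F0 9F 9A A2 at offsets 3–6.
U+30B0 → 3-byte form E3 82 B0 at offsets 7–9.
U+1034A → 4-byte form F0 90 8D 8A at offsets 10–13.
U+F9BF → 3-byte form EF A6 BF at offsets 14–16.
U+6EC32 → 4-byte form F1 AE B0 B2 at offsets 17–20.
Offset 20 falls in char 6's range; it's byte 4 of F1 AE B0 B2 = 0xB2.

0xB2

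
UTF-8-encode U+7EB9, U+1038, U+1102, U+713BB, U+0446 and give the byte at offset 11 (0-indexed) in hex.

U+7EB9 → 3-byte form E7 BA B9 at offsets 0–2.
U+1038 → 3-byte form E1 80 B8 at offsets 3–5.
U+1102 → 3-byte form E1 84 82 at offsets 6–8.
U+713BB → 4-byte form F1 B1 8E BB at offsets 9–12.
Offset 11 falls in char 4's range; it's byte 3 of F1 B1 8E BB = 0x8E.

0x8E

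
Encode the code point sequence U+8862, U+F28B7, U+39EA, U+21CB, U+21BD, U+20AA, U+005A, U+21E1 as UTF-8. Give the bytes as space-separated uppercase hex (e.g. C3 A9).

U+8862: 3-byte form → E8 A1 A2.
U+F28B7: 4-byte form → F3 B2 A2 B7.
U+39EA: 3-byte form → E3 A7 AA.
U+21CB: 3-byte form → E2 87 8B.
U+21BD: 3-byte form → E2 86 BD.
U+20AA: 3-byte form → E2 82 AA.
U+005A: 1-byte form → 5A.
U+21E1: 3-byte form → E2 87 A1.
Concatenated (23 bytes): E8 A1 A2 F3 B2 A2 B7 E3 A7 AA E2 87 8B E2 86 BD E2 82 AA 5A E2 87 A1.

E8 A1 A2 F3 B2 A2 B7 E3 A7 AA E2 87 8B E2 86 BD E2 82 AA 5A E2 87 A1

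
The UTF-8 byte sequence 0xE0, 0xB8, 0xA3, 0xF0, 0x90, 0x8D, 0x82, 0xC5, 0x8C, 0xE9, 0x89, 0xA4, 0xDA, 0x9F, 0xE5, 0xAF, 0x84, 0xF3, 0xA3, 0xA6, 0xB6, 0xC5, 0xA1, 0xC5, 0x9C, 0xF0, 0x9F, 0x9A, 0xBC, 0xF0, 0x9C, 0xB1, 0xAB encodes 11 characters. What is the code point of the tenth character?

U+1F6BC

Offset 0: leading byte 0xE0 = 11100000 → 3-byte char #1 = E0 B8 A3.
Offset 3: leading byte 0xF0 = 11110000 → 4-byte char #2 = F0 90 8D 82.
Offset 7: leading byte 0xC5 = 11000101 → 2-byte char #3 = C5 8C.
Offset 9: leading byte 0xE9 = 11101001 → 3-byte char #4 = E9 89 A4.
Offset 12: leading byte 0xDA = 11011010 → 2-byte char #5 = DA 9F.
Offset 14: leading byte 0xE5 = 11100101 → 3-byte char #6 = E5 AF 84.
Offset 17: leading byte 0xF3 = 11110011 → 4-byte char #7 = F3 A3 A6 B6.
Offset 21: leading byte 0xC5 = 11000101 → 2-byte char #8 = C5 A1.
Offset 23: leading byte 0xC5 = 11000101 → 2-byte char #9 = C5 9C.
Offset 25: leading byte 0xF0 = 11110000 → 4-byte char #10 = F0 9F 9A BC.
Leading byte 0xF0 = 11110000 matches 11110xxx → 4-byte sequence.
Byte 1: 0xF0 = 11110000, payload 000 (3 bits).
Byte 2: 0x9F = 10011111 (10xxxxxx ✓), payload 011111.
Byte 3: 0x9A = 10011010 (10xxxxxx ✓), payload 011010.
Byte 4: 0xBC = 10111100 (10xxxxxx ✓), payload 111100.
Concatenate: 000011111011010111100 = 0x1F6BC (21 bits → U+1F6BC).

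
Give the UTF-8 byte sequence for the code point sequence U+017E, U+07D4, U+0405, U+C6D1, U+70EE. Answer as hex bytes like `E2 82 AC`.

C5 BE DF 94 D0 85 EC 9B 91 E7 83 AE

U+017E: 2-byte form → C5 BE.
U+07D4: 2-byte form → DF 94.
U+0405: 2-byte form → D0 85.
U+C6D1: 3-byte form → EC 9B 91.
U+70EE: 3-byte form → E7 83 AE.
Concatenated (12 bytes): C5 BE DF 94 D0 85 EC 9B 91 E7 83 AE.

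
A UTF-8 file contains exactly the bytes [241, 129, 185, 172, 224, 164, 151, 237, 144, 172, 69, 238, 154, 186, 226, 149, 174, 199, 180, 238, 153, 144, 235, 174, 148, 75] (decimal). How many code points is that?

10

Byte at offset 0: 0xF1 = 11110001 → 4-byte char (#1). Advance 4.
Byte at offset 4: 0xE0 = 11100000 → 3-byte char (#2). Advance 3.
Byte at offset 7: 0xED = 11101101 → 3-byte char (#3). Advance 3.
Byte at offset 10: 0x45 = 01000101 → 1-byte char (#4). Advance 1.
Byte at offset 11: 0xEE = 11101110 → 3-byte char (#5). Advance 3.
Byte at offset 14: 0xE2 = 11100010 → 3-byte char (#6). Advance 3.
Byte at offset 17: 0xC7 = 11000111 → 2-byte char (#7). Advance 2.
Byte at offset 19: 0xEE = 11101110 → 3-byte char (#8). Advance 3.
Byte at offset 22: 0xEB = 11101011 → 3-byte char (#9). Advance 3.
Byte at offset 25: 0x4B = 01001011 → 1-byte char (#10). Advance 1.
Reached end at offset 26 after 10 code points.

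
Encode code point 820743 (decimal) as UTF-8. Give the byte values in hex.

U+C8607 = 0xC8607 = 820743 decimal. In range U+10000–U+10FFFF → 4-byte form: 11110xxx 10xxxxxx 10xxxxxx 10xxxxxx.
Binary (21 bits): 011001000011000000111.
Split 3+6+6+6: 011 | 001000 | 011000 | 000111.
Byte 1: 11110011 = 0xF3.
Byte 2: 10001000 = 0x88.
Byte 3: 10011000 = 0x98.
Byte 4: 10000111 = 0x87.

F3 88 98 87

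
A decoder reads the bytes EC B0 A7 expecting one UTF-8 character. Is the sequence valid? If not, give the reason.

Leading byte 0xEC = 11101100 → 3-byte form.
Continuation bytes 0xB0=10110000, 0xA7=10100111 all match 10xxxxxx.
Decoded value 0xCC27 is ≥ 0x800 (shortest form) and not a surrogate.

valid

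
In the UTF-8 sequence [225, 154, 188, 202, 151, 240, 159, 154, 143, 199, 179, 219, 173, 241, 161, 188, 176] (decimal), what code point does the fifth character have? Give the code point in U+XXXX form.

Offset 0: leading byte 0xE1 = 11100001 → 3-byte char #1 = E1 9A BC.
Offset 3: leading byte 0xCA = 11001010 → 2-byte char #2 = CA 97.
Offset 5: leading byte 0xF0 = 11110000 → 4-byte char #3 = F0 9F 9A 8F.
Offset 9: leading byte 0xC7 = 11000111 → 2-byte char #4 = C7 B3.
Offset 11: leading byte 0xDB = 11011011 → 2-byte char #5 = DB AD.
Leading byte 0xDB = 11011011 matches 110xxxxx → 2-byte sequence.
Byte 1: 0xDB = 11011011, payload 11011 (5 bits).
Byte 2: 0xAD = 10101101 (10xxxxxx ✓), payload 101101.
Concatenate: 11011101101 = 0x6ED (11 bits → U+06ED).

U+06ED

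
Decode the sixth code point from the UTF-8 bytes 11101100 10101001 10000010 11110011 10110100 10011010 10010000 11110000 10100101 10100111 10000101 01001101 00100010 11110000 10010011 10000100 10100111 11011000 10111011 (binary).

Offset 0: leading byte 0xEC = 11101100 → 3-byte char #1 = EC A9 82.
Offset 3: leading byte 0xF3 = 11110011 → 4-byte char #2 = F3 B4 9A 90.
Offset 7: leading byte 0xF0 = 11110000 → 4-byte char #3 = F0 A5 A7 85.
Offset 11: leading byte 0x4D = 01001101 → 1-byte char #4 = 4D.
Offset 12: leading byte 0x22 = 00100010 → 1-byte char #5 = 22.
Offset 13: leading byte 0xF0 = 11110000 → 4-byte char #6 = F0 93 84 A7.
Leading byte 0xF0 = 11110000 matches 11110xxx → 4-byte sequence.
Byte 1: 0xF0 = 11110000, payload 000 (3 bits).
Byte 2: 0x93 = 10010011 (10xxxxxx ✓), payload 010011.
Byte 3: 0x84 = 10000100 (10xxxxxx ✓), payload 000100.
Byte 4: 0xA7 = 10100111 (10xxxxxx ✓), payload 100111.
Concatenate: 000010011000100100111 = 0x13127 (21 bits → U+13127).

U+13127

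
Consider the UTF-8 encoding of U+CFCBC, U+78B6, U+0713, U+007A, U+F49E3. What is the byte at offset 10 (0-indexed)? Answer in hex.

U+CFCBC → 4-byte form F3 8F B2 BC at offsets 0–3.
U+78B6 → 3-byte form E7 A2 B6 at offsets 4–6.
U+0713 → 2-byte form DC 93 at offsets 7–8.
U+007A → 1-byte form 7A at offsets 9–9.
U+F49E3 → 4-byte form F3 B4 A7 A3 at offsets 10–13.
Offset 10 falls in char 5's range; it's byte 1 of F3 B4 A7 A3 = 0xF3.

0xF3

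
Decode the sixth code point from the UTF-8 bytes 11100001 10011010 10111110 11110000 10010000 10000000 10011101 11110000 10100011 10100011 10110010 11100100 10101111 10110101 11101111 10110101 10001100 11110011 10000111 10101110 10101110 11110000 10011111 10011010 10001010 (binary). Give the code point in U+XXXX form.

Offset 0: leading byte 0xE1 = 11100001 → 3-byte char #1 = E1 9A BE.
Offset 3: leading byte 0xF0 = 11110000 → 4-byte char #2 = F0 90 80 9D.
Offset 7: leading byte 0xF0 = 11110000 → 4-byte char #3 = F0 A3 A3 B2.
Offset 11: leading byte 0xE4 = 11100100 → 3-byte char #4 = E4 AF B5.
Offset 14: leading byte 0xEF = 11101111 → 3-byte char #5 = EF B5 8C.
Offset 17: leading byte 0xF3 = 11110011 → 4-byte char #6 = F3 87 AE AE.
Leading byte 0xF3 = 11110011 matches 11110xxx → 4-byte sequence.
Byte 1: 0xF3 = 11110011, payload 011 (3 bits).
Byte 2: 0x87 = 10000111 (10xxxxxx ✓), payload 000111.
Byte 3: 0xAE = 10101110 (10xxxxxx ✓), payload 101110.
Byte 4: 0xAE = 10101110 (10xxxxxx ✓), payload 101110.
Concatenate: 011000111101110101110 = 0xC7BAE (21 bits → U+C7BAE).

U+C7BAE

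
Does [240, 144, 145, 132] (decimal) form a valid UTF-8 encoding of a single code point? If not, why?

Leading byte 0xF0 = 11110000 → 4-byte form.
Continuation bytes 0x90=10010000, 0x91=10010001, 0x84=10000100 all match 10xxxxxx.
Decoded value 0x10444 is ≥ 0x10000 (shortest form) and not a surrogate.

valid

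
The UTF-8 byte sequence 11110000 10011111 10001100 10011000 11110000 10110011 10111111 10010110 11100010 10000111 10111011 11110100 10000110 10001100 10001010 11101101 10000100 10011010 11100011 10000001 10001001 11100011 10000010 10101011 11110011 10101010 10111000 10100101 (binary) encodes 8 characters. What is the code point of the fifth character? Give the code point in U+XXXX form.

U+D11A

Offset 0: leading byte 0xF0 = 11110000 → 4-byte char #1 = F0 9F 8C 98.
Offset 4: leading byte 0xF0 = 11110000 → 4-byte char #2 = F0 B3 BF 96.
Offset 8: leading byte 0xE2 = 11100010 → 3-byte char #3 = E2 87 BB.
Offset 11: leading byte 0xF4 = 11110100 → 4-byte char #4 = F4 86 8C 8A.
Offset 15: leading byte 0xED = 11101101 → 3-byte char #5 = ED 84 9A.
Leading byte 0xED = 11101101 matches 1110xxxx → 3-byte sequence.
Byte 1: 0xED = 11101101, payload 1101 (4 bits).
Byte 2: 0x84 = 10000100 (10xxxxxx ✓), payload 000100.
Byte 3: 0x9A = 10011010 (10xxxxxx ✓), payload 011010.
Concatenate: 1101000100011010 = 0xD11A (16 bits → U+D11A).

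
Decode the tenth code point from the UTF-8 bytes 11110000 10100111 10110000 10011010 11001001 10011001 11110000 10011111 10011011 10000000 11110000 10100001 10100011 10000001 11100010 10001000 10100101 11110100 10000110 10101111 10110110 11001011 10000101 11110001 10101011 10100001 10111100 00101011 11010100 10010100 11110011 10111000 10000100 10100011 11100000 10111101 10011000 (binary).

Offset 0: leading byte 0xF0 = 11110000 → 4-byte char #1 = F0 A7 B0 9A.
Offset 4: leading byte 0xC9 = 11001001 → 2-byte char #2 = C9 99.
Offset 6: leading byte 0xF0 = 11110000 → 4-byte char #3 = F0 9F 9B 80.
Offset 10: leading byte 0xF0 = 11110000 → 4-byte char #4 = F0 A1 A3 81.
Offset 14: leading byte 0xE2 = 11100010 → 3-byte char #5 = E2 88 A5.
Offset 17: leading byte 0xF4 = 11110100 → 4-byte char #6 = F4 86 AF B6.
Offset 21: leading byte 0xCB = 11001011 → 2-byte char #7 = CB 85.
Offset 23: leading byte 0xF1 = 11110001 → 4-byte char #8 = F1 AB A1 BC.
Offset 27: leading byte 0x2B = 00101011 → 1-byte char #9 = 2B.
Offset 28: leading byte 0xD4 = 11010100 → 2-byte char #10 = D4 94.
Leading byte 0xD4 = 11010100 matches 110xxxxx → 2-byte sequence.
Byte 1: 0xD4 = 11010100, payload 10100 (5 bits).
Byte 2: 0x94 = 10010100 (10xxxxxx ✓), payload 010100.
Concatenate: 10100010100 = 0x514 (11 bits → U+0514).

U+0514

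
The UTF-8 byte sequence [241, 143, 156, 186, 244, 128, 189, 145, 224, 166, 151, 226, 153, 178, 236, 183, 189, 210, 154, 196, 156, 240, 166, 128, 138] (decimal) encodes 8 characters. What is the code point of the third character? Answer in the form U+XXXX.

U+0997

Offset 0: leading byte 0xF1 = 11110001 → 4-byte char #1 = F1 8F 9C BA.
Offset 4: leading byte 0xF4 = 11110100 → 4-byte char #2 = F4 80 BD 91.
Offset 8: leading byte 0xE0 = 11100000 → 3-byte char #3 = E0 A6 97.
Leading byte 0xE0 = 11100000 matches 1110xxxx → 3-byte sequence.
Byte 1: 0xE0 = 11100000, payload 0000 (4 bits).
Byte 2: 0xA6 = 10100110 (10xxxxxx ✓), payload 100110.
Byte 3: 0x97 = 10010111 (10xxxxxx ✓), payload 010111.
Concatenate: 0000100110010111 = 0x997 (16 bits → U+0997).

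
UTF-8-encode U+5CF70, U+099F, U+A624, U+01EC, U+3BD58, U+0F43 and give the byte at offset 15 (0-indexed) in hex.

0x98

U+5CF70 → 4-byte form F1 9C BD B0 at offsets 0–3.
U+099F → 3-byte form E0 A6 9F at offsets 4–6.
U+A624 → 3-byte form EA 98 A4 at offsets 7–9.
U+01EC → 2-byte form C7 AC at offsets 10–11.
U+3BD58 → 4-byte form F0 BB B5 98 at offsets 12–15.
Offset 15 falls in char 5's range; it's byte 4 of F0 BB B5 98 = 0x98.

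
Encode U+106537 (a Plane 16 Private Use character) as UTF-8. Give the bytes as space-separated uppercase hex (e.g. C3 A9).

U+106537 = 0x106537 = 1074487 decimal. In range U+10000–U+10FFFF → 4-byte form: 11110xxx 10xxxxxx 10xxxxxx 10xxxxxx.
Binary (21 bits): 100000110010100110111.
Split 3+6+6+6: 100 | 000110 | 010100 | 110111.
Byte 1: 11110100 = 0xF4.
Byte 2: 10000110 = 0x86.
Byte 3: 10010100 = 0x94.
Byte 4: 10110111 = 0xB7.

F4 86 94 B7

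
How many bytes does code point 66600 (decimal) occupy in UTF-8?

4

U+10428 = 0x10428. UTF-8 uses 1 byte below 0x80, 2 below 0x800, 3 below 0x10000, 4 up to 0x10FFFF. 0x10428 is in U+10000–U+10FFFF → 4 bytes.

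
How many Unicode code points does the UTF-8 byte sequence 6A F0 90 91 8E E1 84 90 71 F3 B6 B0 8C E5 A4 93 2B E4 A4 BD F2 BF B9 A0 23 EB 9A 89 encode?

Byte at offset 0: 0x6A = 01101010 → 1-byte char (#1). Advance 1.
Byte at offset 1: 0xF0 = 11110000 → 4-byte char (#2). Advance 4.
Byte at offset 5: 0xE1 = 11100001 → 3-byte char (#3). Advance 3.
Byte at offset 8: 0x71 = 01110001 → 1-byte char (#4). Advance 1.
Byte at offset 9: 0xF3 = 11110011 → 4-byte char (#5). Advance 4.
Byte at offset 13: 0xE5 = 11100101 → 3-byte char (#6). Advance 3.
Byte at offset 16: 0x2B = 00101011 → 1-byte char (#7). Advance 1.
Byte at offset 17: 0xE4 = 11100100 → 3-byte char (#8). Advance 3.
Byte at offset 20: 0xF2 = 11110010 → 4-byte char (#9). Advance 4.
Byte at offset 24: 0x23 = 00100011 → 1-byte char (#10). Advance 1.
Byte at offset 25: 0xEB = 11101011 → 3-byte char (#11). Advance 3.
Reached end at offset 28 after 11 code points.

11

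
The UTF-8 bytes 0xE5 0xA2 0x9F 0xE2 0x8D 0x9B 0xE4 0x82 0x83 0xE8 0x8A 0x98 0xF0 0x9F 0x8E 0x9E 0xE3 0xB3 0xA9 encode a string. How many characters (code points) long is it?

Byte at offset 0: 0xE5 = 11100101 → 3-byte char (#1). Advance 3.
Byte at offset 3: 0xE2 = 11100010 → 3-byte char (#2). Advance 3.
Byte at offset 6: 0xE4 = 11100100 → 3-byte char (#3). Advance 3.
Byte at offset 9: 0xE8 = 11101000 → 3-byte char (#4). Advance 3.
Byte at offset 12: 0xF0 = 11110000 → 4-byte char (#5). Advance 4.
Byte at offset 16: 0xE3 = 11100011 → 3-byte char (#6). Advance 3.
Reached end at offset 19 after 6 code points.

6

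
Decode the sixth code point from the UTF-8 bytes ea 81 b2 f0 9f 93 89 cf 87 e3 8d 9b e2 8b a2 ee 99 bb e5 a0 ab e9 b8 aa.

U+E67B

Offset 0: leading byte 0xEA = 11101010 → 3-byte char #1 = EA 81 B2.
Offset 3: leading byte 0xF0 = 11110000 → 4-byte char #2 = F0 9F 93 89.
Offset 7: leading byte 0xCF = 11001111 → 2-byte char #3 = CF 87.
Offset 9: leading byte 0xE3 = 11100011 → 3-byte char #4 = E3 8D 9B.
Offset 12: leading byte 0xE2 = 11100010 → 3-byte char #5 = E2 8B A2.
Offset 15: leading byte 0xEE = 11101110 → 3-byte char #6 = EE 99 BB.
Leading byte 0xEE = 11101110 matches 1110xxxx → 3-byte sequence.
Byte 1: 0xEE = 11101110, payload 1110 (4 bits).
Byte 2: 0x99 = 10011001 (10xxxxxx ✓), payload 011001.
Byte 3: 0xBB = 10111011 (10xxxxxx ✓), payload 111011.
Concatenate: 1110011001111011 = 0xE67B (16 bits → U+E67B).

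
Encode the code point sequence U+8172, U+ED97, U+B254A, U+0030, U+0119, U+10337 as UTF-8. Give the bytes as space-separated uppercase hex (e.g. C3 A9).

U+8172: 3-byte form → E8 85 B2.
U+ED97: 3-byte form → EE B6 97.
U+B254A: 4-byte form → F2 B2 95 8A.
U+0030: 1-byte form → 30.
U+0119: 2-byte form → C4 99.
U+10337: 4-byte form → F0 90 8C B7.
Concatenated (17 bytes): E8 85 B2 EE B6 97 F2 B2 95 8A 30 C4 99 F0 90 8C B7.

E8 85 B2 EE B6 97 F2 B2 95 8A 30 C4 99 F0 90 8C B7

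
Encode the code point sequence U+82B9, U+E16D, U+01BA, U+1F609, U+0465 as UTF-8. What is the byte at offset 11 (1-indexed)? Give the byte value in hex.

1-indexed offset 11 is 0-indexed offset 10.
U+82B9 → 3-byte form E8 8A B9 at offsets 0–2.
U+E16D → 3-byte form EE 85 AD at offsets 3–5.
U+01BA → 2-byte form C6 BA at offsets 6–7.
U+1F609 → 4-byte form F0 9F 98 89 at offsets 8–11.
Offset 10 falls in char 4's range; it's byte 3 of F0 9F 98 89 = 0x98.

0x98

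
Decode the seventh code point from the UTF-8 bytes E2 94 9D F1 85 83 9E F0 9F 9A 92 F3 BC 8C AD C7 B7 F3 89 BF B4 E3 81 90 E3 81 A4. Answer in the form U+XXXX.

U+3050

Offset 0: leading byte 0xE2 = 11100010 → 3-byte char #1 = E2 94 9D.
Offset 3: leading byte 0xF1 = 11110001 → 4-byte char #2 = F1 85 83 9E.
Offset 7: leading byte 0xF0 = 11110000 → 4-byte char #3 = F0 9F 9A 92.
Offset 11: leading byte 0xF3 = 11110011 → 4-byte char #4 = F3 BC 8C AD.
Offset 15: leading byte 0xC7 = 11000111 → 2-byte char #5 = C7 B7.
Offset 17: leading byte 0xF3 = 11110011 → 4-byte char #6 = F3 89 BF B4.
Offset 21: leading byte 0xE3 = 11100011 → 3-byte char #7 = E3 81 90.
Leading byte 0xE3 = 11100011 matches 1110xxxx → 3-byte sequence.
Byte 1: 0xE3 = 11100011, payload 0011 (4 bits).
Byte 2: 0x81 = 10000001 (10xxxxxx ✓), payload 000001.
Byte 3: 0x90 = 10010000 (10xxxxxx ✓), payload 010000.
Concatenate: 0011000001010000 = 0x3050 (16 bits → U+3050).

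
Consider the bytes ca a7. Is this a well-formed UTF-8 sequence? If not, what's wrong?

valid

Leading byte 0xCA = 11001010 → 2-byte form.
Continuation bytes 0xA7=10100111 all match 10xxxxxx.
Decoded value 0x2A7 is ≥ 0x80 (shortest form) and not a surrogate.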